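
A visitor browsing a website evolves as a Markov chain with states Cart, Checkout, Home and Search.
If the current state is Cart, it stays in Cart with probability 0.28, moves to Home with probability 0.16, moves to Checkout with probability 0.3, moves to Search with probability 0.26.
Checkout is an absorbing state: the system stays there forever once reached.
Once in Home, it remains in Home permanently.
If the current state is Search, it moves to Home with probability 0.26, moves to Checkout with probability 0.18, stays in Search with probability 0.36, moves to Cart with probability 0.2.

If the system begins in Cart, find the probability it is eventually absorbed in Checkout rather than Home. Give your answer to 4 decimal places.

0.5841

Let h(s) be the probability of absorption at Checkout starting from transient state s. Then h(Checkout) = 1 and h(Home) = 0. By first-step analysis:
h(Cart) = 0.28·h(Cart) + 0.3·1 + 0.16·0 + 0.26·h(Search)
h(Search) = 0.2·h(Cart) + 0.18·1 + 0.26·0 + 0.36·h(Search)
Solving: h(Cart) = 0.5841, h(Search) = 0.4638.
Starting from Cart, the probability is 0.5841.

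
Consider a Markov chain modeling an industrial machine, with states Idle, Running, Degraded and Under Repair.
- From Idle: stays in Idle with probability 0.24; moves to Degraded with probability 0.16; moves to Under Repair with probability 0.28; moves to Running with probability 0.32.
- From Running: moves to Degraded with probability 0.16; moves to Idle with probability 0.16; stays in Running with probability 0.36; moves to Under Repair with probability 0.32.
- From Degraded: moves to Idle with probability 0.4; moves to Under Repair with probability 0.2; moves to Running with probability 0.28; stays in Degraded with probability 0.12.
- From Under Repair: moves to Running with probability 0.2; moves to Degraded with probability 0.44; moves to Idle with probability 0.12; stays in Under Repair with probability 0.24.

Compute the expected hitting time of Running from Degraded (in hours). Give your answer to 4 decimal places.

3.6636

Let t(s) be the expected number of hours to first reach Running from state s, with t(Running) = 0. Conditioning on the first hour:
t(Idle) = 1 + 0.24·t(Idle) + 0.16·t(Degraded) + 0.28·t(Under Repair)
t(Degraded) = 1 + 0.4·t(Idle) + 0.12·t(Degraded) + 0.2·t(Under Repair)
t(Under Repair) = 1 + 0.12·t(Idle) + 0.44·t(Degraded) + 0.24·t(Under Repair)
Solving: t(Idle) = 3.5604, t(Degraded) = 3.6636, t(Under Repair) = 3.9990.
Expected hours from Degraded to Running: 3.6636.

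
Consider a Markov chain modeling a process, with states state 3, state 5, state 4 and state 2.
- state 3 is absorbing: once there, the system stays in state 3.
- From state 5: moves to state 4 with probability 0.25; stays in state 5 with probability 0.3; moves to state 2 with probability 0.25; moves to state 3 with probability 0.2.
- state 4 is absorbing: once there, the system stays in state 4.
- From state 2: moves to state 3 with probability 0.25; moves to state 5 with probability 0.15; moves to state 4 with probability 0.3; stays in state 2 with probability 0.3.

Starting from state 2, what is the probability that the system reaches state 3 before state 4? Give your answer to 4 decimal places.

Let h(s) be the probability of absorption at state 3 starting from transient state s. Then h(state 3) = 1 and h(state 4) = 0. By first-step analysis:
h(state 5) = 0.2·1 + 0.3·h(state 5) + 0.25·0 + 0.25·h(state 2)
h(state 2) = 0.25·1 + 0.15·h(state 5) + 0.3·0 + 0.3·h(state 2)
Solving: h(state 5) = 0.4475, h(state 2) = 0.4530.
Starting from state 2, the probability is 0.4530.

0.4530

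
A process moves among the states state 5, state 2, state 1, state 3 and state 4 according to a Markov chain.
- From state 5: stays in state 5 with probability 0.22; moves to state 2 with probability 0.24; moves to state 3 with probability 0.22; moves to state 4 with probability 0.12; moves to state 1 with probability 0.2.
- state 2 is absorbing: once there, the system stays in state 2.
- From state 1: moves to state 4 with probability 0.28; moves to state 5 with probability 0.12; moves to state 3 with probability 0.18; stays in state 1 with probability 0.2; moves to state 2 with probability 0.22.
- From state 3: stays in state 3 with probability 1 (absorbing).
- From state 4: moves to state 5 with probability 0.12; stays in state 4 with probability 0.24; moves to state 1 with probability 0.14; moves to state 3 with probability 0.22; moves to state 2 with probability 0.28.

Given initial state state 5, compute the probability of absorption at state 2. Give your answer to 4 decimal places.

0.5336

Let h(s) be the probability of absorption at state 2 starting from transient state s. Then h(state 2) = 1 and h(state 3) = 0. By first-step analysis:
h(state 5) = 0.22·h(state 5) + 0.24·1 + 0.2·h(state 1) + 0.22·0 + 0.12·h(state 4)
h(state 1) = 0.12·h(state 5) + 0.22·1 + 0.2·h(state 1) + 0.18·0 + 0.28·h(state 4)
h(state 4) = 0.12·h(state 5) + 0.28·1 + 0.14·h(state 1) + 0.22·0 + 0.24·h(state 4)
Solving: h(state 5) = 0.5336, h(state 1) = 0.5489, h(state 4) = 0.5538.
Starting from state 5, the probability is 0.5336.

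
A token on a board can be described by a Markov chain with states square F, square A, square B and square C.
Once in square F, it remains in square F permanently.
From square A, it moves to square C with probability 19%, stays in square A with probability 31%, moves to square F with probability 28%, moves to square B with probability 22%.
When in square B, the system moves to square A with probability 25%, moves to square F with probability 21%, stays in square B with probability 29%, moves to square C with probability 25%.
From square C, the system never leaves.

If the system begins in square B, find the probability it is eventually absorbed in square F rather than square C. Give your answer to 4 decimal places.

Let h(s) be the probability of absorption at square F starting from transient state s. Then h(square F) = 1 and h(square C) = 0. By first-step analysis:
h(square A) = 0.28·1 + 0.31·h(square A) + 0.22·h(square B) + 0.19·0
h(square B) = 0.21·1 + 0.25·h(square A) + 0.29·h(square B) + 0.25·0
Solving: h(square A) = 0.5633, h(square B) = 0.4941.
Starting from square B, the probability is 0.4941.

0.4941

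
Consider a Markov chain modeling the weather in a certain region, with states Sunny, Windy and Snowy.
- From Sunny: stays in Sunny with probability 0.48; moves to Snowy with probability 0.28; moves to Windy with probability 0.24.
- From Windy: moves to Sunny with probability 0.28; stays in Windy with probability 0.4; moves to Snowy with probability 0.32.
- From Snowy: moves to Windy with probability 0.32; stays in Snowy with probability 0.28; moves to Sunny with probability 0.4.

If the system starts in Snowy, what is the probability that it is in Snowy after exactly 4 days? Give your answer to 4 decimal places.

0.2925

Propagate the distribution vector 4 days from Snowy.
After 0 days: (0.0000, 0.0000, 1.0000)
After 1 day: (0.4000, 0.3200, 0.2800)
After 2 days: (0.3936, 0.3136, 0.2928)
After 3 days: (0.3939, 0.3136, 0.2925)
After 4 days: (0.3939, 0.3136, 0.2925)
P(in Snowy after 4 days) = 0.2925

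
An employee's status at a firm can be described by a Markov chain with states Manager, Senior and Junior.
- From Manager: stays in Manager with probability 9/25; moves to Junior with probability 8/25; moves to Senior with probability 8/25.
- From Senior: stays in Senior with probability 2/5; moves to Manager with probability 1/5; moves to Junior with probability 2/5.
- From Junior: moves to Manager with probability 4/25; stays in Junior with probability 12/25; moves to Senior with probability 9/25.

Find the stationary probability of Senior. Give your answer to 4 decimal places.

0.3659

Let the stationary distribution be π with π = πP and π_1 + π_2 + π_3 = 1.
π_1 = 0.36·π_1 + 0.2·π_2 + 0.16·π_3
π_2 = 0.32·π_1 + 0.4·π_2 + 0.36·π_3
Solving with the normalization constraint gives π = (0.2183, 0.3659, 0.4158).
So the stationary probability of Senior is 0.3659.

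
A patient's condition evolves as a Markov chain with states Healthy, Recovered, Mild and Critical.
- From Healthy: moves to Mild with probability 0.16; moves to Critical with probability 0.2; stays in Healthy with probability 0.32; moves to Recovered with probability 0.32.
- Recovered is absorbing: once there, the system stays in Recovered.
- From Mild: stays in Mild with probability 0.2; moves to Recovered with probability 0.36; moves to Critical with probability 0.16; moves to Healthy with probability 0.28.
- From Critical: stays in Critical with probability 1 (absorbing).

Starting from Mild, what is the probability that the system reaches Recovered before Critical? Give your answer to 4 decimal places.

0.6699

Let h(s) be the probability of absorption at Recovered starting from transient state s. Then h(Recovered) = 1 and h(Critical) = 0. By first-step analysis:
h(Healthy) = 0.32·h(Healthy) + 0.32·1 + 0.16·h(Mild) + 0.2·0
h(Mild) = 0.28·h(Healthy) + 0.36·1 + 0.2·h(Mild) + 0.16·0
Solving: h(Healthy) = 0.6282, h(Mild) = 0.6699.
Starting from Mild, the probability is 0.6699.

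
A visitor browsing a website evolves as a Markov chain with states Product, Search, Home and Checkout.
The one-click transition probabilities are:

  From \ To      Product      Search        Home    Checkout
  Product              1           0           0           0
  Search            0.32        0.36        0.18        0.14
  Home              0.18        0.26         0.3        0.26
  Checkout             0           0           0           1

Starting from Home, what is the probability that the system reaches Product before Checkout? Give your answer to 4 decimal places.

Let h(s) be the probability of absorption at Product starting from transient state s. Then h(Product) = 1 and h(Checkout) = 0. By first-step analysis:
h(Search) = 0.32·1 + 0.36·h(Search) + 0.18·h(Home) + 0.14·0
h(Home) = 0.18·1 + 0.26·h(Search) + 0.3·h(Home) + 0.26·0
Solving: h(Search) = 0.6391, h(Home) = 0.4945.
Starting from Home, the probability is 0.4945.

0.4945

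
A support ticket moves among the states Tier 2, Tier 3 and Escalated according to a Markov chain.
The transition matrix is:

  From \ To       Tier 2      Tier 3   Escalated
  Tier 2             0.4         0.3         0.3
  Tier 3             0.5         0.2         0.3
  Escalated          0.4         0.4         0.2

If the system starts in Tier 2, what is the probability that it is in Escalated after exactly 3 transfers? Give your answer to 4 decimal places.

0.2730

Propagate the distribution vector 3 transfers from Tier 2.
After 0 transfers: (1.0000, 0.0000, 0.0000)
After 1 transfer: (0.4000, 0.3000, 0.3000)
After 2 transfers: (0.4300, 0.3000, 0.2700)
After 3 transfers: (0.4300, 0.2970, 0.2730)
P(in Escalated after 3 transfers) = 0.2730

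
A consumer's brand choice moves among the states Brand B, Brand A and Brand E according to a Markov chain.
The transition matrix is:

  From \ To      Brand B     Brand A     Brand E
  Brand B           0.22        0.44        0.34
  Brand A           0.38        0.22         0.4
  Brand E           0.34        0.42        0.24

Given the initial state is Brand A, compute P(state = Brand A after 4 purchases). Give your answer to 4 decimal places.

Propagate the distribution vector 4 purchases from Brand A.
After 0 purchases: (0.0000, 1.0000, 0.0000)
After 1 purchase: (0.3800, 0.2200, 0.4000)
After 2 purchases: (0.3032, 0.3836, 0.3132)
After 3 purchases: (0.3190, 0.3493, 0.3317)
After 4 purchases: (0.3157, 0.3565, 0.3278)
P(in Brand A after 4 purchases) = 0.3565

0.3565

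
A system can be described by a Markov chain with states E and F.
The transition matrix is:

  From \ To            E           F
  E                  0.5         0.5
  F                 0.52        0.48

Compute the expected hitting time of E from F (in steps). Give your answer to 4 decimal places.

Let t(s) be the expected number of steps to first reach E from state s, with t(E) = 0. Conditioning on the first step:
t(F) = 1 + 0.48·t(F)
Solving: t(F) = 1.9231.
Expected steps from F to E: 1.9231.

1.9231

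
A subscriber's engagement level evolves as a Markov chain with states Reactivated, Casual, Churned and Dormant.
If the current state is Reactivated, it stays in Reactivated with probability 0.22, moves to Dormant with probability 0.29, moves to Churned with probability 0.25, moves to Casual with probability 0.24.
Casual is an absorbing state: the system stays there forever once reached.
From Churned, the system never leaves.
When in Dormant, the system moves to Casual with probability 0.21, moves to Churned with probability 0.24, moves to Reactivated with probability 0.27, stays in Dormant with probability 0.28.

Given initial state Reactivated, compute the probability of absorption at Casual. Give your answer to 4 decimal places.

Let h(s) be the probability of absorption at Casual starting from transient state s. Then h(Casual) = 1 and h(Churned) = 0. By first-step analysis:
h(Reactivated) = 0.22·h(Reactivated) + 0.24·1 + 0.25·0 + 0.29·h(Dormant)
h(Dormant) = 0.27·h(Reactivated) + 0.21·1 + 0.24·0 + 0.28·h(Dormant)
Solving: h(Reactivated) = 0.4836, h(Dormant) = 0.4730.
Starting from Reactivated, the probability is 0.4836.

0.4836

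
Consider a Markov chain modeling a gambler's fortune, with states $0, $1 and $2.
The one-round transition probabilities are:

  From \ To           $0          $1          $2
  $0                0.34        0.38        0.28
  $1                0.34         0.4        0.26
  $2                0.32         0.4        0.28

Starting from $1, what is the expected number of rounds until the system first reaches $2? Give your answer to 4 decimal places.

3.7481

Let t(s) be the expected number of rounds to first reach $2 from state s, with t($2) = 0. Conditioning on the first round:
t($0) = 1 + 0.34·t($0) + 0.38·t($1)
t($1) = 1 + 0.34·t($0) + 0.4·t($1)
Solving: t($0) = 3.6732, t($1) = 3.7481.
Expected rounds from $1 to $2: 3.7481.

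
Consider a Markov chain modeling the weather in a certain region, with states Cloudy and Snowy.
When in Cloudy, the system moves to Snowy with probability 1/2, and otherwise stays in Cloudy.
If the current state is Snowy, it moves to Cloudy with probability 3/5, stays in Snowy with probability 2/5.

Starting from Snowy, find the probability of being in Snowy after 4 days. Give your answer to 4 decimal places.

0.4546

Propagate the distribution vector 4 days from Snowy.
After 0 days: (0.0000, 1.0000)
After 1 day: (0.6000, 0.4000)
After 2 days: (0.5400, 0.4600)
After 3 days: (0.5460, 0.4540)
After 4 days: (0.5454, 0.4546)
P(in Snowy after 4 days) = 0.4546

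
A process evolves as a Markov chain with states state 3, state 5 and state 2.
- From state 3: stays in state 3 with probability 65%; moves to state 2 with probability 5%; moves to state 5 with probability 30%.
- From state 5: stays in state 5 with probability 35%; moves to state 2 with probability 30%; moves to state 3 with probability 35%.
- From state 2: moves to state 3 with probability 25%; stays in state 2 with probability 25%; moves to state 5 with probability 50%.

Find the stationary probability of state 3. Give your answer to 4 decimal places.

Let the stationary distribution be π with π = πP and π_1 + π_2 + π_3 = 1.
π_1 = 0.65·π_1 + 0.35·π_2 + 0.25·π_3
π_2 = 0.3·π_1 + 0.35·π_2 + 0.5·π_3
Solving with the normalization constraint gives π = (0.4754, 0.3521, 0.1725).
So the stationary probability of state 3 is 0.4754.

0.4754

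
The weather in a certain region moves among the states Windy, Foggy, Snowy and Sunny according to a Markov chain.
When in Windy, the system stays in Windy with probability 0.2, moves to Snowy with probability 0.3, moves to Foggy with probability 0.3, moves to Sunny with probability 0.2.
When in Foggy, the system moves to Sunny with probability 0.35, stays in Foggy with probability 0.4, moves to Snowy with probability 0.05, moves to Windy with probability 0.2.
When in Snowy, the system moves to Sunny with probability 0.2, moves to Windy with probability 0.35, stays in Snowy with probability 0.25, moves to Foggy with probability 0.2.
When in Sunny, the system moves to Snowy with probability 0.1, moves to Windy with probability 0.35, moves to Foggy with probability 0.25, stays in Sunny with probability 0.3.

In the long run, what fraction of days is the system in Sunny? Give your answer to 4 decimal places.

Let the stationary distribution be π with π = πP and π_1 + π_2 + π_3 + π_4 = 1.
π_1 = 0.2·π_1 + 0.2·π_2 + 0.35·π_3 + 0.35·π_4
π_2 = 0.3·π_1 + 0.4·π_2 + 0.2·π_3 + 0.25·π_4
π_3 = 0.3·π_1 + 0.05·π_2 + 0.25·π_3 + 0.1·π_4
Solving with the normalization constraint gives π = (0.2652, 0.3002, 0.1624, 0.2722).
So the stationary probability of Sunny is 0.2722.

0.2722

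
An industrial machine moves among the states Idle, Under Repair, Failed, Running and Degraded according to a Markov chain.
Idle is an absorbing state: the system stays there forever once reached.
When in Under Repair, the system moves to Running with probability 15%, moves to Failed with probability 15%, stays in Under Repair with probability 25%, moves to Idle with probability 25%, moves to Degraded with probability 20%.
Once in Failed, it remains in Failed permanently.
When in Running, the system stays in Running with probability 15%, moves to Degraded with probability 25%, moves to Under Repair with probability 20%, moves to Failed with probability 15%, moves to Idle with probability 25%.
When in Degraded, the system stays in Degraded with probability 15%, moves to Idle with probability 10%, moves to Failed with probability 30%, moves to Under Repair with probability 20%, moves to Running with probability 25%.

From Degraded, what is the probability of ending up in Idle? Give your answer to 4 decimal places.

Let h(s) be the probability of absorption at Idle starting from transient state s. Then h(Idle) = 1 and h(Failed) = 0. By first-step analysis:
h(Under Repair) = 0.25·1 + 0.25·h(Under Repair) + 0.15·0 + 0.15·h(Running) + 0.2·h(Degraded)
h(Running) = 0.25·1 + 0.2·h(Under Repair) + 0.15·0 + 0.15·h(Running) + 0.25·h(Degraded)
h(Degraded) = 0.1·1 + 0.2·h(Under Repair) + 0.3·0 + 0.25·h(Running) + 0.15·h(Degraded)
Solving: h(Under Repair) = 0.5505, h(Running) = 0.5434, h(Degraded) = 0.4070.
Starting from Degraded, the probability is 0.4070.

0.4070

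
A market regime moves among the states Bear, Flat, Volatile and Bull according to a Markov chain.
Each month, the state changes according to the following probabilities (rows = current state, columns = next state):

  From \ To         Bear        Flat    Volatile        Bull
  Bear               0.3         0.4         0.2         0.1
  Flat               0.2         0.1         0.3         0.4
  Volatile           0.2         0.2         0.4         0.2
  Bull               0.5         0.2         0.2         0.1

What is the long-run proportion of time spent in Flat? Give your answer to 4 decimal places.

Let the stationary distribution be π with π = πP and π_1 + π_2 + π_3 + π_4 = 1.
π_1 = 0.3·π_1 + 0.2·π_2 + 0.2·π_3 + 0.5·π_4
π_2 = 0.4·π_1 + 0.1·π_2 + 0.2·π_3 + 0.2·π_4
π_3 = 0.2·π_1 + 0.3·π_2 + 0.4·π_3 + 0.2·π_4
Solving with the normalization constraint gives π = (0.2883, 0.2342, 0.2793, 0.1982).
So the stationary probability of Flat is 0.2342.

0.2342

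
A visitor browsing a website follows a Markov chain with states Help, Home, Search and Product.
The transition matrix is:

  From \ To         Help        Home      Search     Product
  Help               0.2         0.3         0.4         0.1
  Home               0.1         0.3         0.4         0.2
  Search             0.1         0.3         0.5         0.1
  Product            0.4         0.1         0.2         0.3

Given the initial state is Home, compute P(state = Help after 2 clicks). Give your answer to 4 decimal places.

Propagate the distribution vector 2 clicks from Home.
After 0 clicks: (0.0000, 1.0000, 0.0000, 0.0000)
After 1 click: (0.1000, 0.3000, 0.4000, 0.2000)
After 2 clicks: (0.1700, 0.2600, 0.4000, 0.1700)
P(in Help after 2 clicks) = 0.1700

0.1700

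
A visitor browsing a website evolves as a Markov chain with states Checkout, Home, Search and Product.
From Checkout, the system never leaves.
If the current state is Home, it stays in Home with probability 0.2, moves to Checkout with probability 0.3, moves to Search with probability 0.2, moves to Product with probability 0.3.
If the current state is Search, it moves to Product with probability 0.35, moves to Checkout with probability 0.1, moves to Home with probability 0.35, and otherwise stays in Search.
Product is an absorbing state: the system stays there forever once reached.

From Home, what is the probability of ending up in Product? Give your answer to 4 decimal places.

0.5439

Let h(s) be the probability of absorption at Product starting from transient state s. Then h(Product) = 1 and h(Checkout) = 0. By first-step analysis:
h(Home) = 0.3·0 + 0.2·h(Home) + 0.2·h(Search) + 0.3·1
h(Search) = 0.1·0 + 0.35·h(Home) + 0.2·h(Search) + 0.35·1
Solving: h(Home) = 0.5439, h(Search) = 0.6754.
Starting from Home, the probability is 0.5439.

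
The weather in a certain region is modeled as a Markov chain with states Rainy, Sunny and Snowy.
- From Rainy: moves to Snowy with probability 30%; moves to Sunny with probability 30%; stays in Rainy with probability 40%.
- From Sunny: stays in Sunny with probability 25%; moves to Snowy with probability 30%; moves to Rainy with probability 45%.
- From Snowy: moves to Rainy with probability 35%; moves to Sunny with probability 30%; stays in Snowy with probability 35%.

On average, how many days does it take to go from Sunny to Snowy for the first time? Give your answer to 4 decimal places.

3.3333

Let t(s) be the expected number of days to first reach Snowy from state s, with t(Snowy) = 0. Conditioning on the first day:
t(Rainy) = 1 + 0.4·t(Rainy) + 0.3·t(Sunny)
t(Sunny) = 1 + 0.45·t(Rainy) + 0.25·t(Sunny)
Solving: t(Rainy) = 3.3333, t(Sunny) = 3.3333.
Expected days from Sunny to Snowy: 3.3333.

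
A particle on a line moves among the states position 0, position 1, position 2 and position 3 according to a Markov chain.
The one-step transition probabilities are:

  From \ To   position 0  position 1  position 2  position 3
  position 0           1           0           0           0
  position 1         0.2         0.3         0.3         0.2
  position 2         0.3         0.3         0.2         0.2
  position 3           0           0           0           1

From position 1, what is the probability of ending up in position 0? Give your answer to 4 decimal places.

0.5319

Let h(s) be the probability of absorption at position 0 starting from transient state s. Then h(position 0) = 1 and h(position 3) = 0. By first-step analysis:
h(position 1) = 0.2·1 + 0.3·h(position 1) + 0.3·h(position 2) + 0.2·0
h(position 2) = 0.3·1 + 0.3·h(position 1) + 0.2·h(position 2) + 0.2·0
Solving: h(position 1) = 0.5319, h(position 2) = 0.5745.
Starting from position 1, the probability is 0.5319.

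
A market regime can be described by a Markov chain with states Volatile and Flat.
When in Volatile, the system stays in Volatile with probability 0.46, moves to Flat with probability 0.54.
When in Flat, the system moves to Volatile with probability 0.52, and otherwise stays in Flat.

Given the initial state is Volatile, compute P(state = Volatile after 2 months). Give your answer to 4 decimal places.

Sum over the intermediate state after 1 month:
P = P(Volatile→Volatile)·P(Volatile→Volatile) + P(Volatile→Flat)·P(Flat→Volatile)
  = 0.46×0.46 + 0.54×0.52
  = 0.2116 + 0.2808 = 0.4924

0.4924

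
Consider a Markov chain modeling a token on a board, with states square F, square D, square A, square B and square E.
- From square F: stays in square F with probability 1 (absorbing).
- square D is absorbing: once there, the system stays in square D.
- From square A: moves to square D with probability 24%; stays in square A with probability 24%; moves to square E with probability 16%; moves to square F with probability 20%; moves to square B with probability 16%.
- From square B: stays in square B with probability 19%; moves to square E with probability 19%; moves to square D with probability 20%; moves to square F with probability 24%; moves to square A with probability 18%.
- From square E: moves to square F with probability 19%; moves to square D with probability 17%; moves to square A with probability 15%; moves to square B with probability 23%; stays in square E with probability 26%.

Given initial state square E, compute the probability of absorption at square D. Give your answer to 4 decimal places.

0.4822

Let h(s) be the probability of absorption at square D starting from transient state s. Then h(square D) = 1 and h(square F) = 0. By first-step analysis:
h(square A) = 0.2·0 + 0.24·1 + 0.24·h(square A) + 0.16·h(square B) + 0.16·h(square E)
h(square B) = 0.24·0 + 0.2·1 + 0.18·h(square A) + 0.19·h(square B) + 0.19·h(square E)
h(square E) = 0.19·0 + 0.17·1 + 0.15·h(square A) + 0.23·h(square B) + 0.26·h(square E)
Solving: h(square A) = 0.5173, h(square B) = 0.4750, h(square E) = 0.4822.
Starting from square E, the probability is 0.4822.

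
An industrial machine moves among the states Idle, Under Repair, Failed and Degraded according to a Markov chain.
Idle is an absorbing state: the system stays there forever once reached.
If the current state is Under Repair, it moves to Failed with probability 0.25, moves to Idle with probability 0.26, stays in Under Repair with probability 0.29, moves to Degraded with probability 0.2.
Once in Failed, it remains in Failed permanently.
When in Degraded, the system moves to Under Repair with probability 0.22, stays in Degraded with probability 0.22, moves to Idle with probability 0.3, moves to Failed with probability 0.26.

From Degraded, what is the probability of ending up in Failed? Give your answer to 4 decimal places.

0.4700

Let h(s) be the probability of absorption at Failed starting from transient state s. Then h(Failed) = 1 and h(Idle) = 0. By first-step analysis:
h(Under Repair) = 0.26·0 + 0.29·h(Under Repair) + 0.25·1 + 0.2·h(Degraded)
h(Degraded) = 0.3·0 + 0.22·h(Under Repair) + 0.26·1 + 0.22·h(Degraded)
Solving: h(Under Repair) = 0.4845, h(Degraded) = 0.4700.
Starting from Degraded, the probability is 0.4700.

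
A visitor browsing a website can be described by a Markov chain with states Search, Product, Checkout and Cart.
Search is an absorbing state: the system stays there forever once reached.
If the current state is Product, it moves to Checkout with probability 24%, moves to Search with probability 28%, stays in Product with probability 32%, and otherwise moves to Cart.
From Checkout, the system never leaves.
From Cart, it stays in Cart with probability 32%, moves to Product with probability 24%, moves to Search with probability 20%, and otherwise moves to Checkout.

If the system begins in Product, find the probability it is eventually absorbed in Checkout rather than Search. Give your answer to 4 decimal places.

0.4755

Let h(s) be the probability of absorption at Checkout starting from transient state s. Then h(Checkout) = 1 and h(Search) = 0. By first-step analysis:
h(Product) = 0.28·0 + 0.32·h(Product) + 0.24·1 + 0.16·h(Cart)
h(Cart) = 0.2·0 + 0.24·h(Product) + 0.24·1 + 0.32·h(Cart)
Solving: h(Product) = 0.4755, h(Cart) = 0.5208.
Starting from Product, the probability is 0.4755.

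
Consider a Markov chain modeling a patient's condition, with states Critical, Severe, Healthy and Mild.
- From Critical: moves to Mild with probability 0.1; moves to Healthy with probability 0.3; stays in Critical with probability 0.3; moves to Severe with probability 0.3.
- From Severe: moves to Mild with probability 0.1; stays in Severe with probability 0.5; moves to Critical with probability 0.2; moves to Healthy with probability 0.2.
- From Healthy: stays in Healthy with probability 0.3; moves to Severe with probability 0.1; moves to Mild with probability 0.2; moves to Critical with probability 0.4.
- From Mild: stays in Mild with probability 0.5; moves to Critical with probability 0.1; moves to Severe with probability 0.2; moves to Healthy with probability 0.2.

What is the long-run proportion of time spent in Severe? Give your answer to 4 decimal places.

Let the stationary distribution be π with π = πP and π_1 + π_2 + π_3 + π_4 = 1.
π_1 = 0.3·π_1 + 0.2·π_2 + 0.4·π_3 + 0.1·π_4
π_2 = 0.3·π_1 + 0.5·π_2 + 0.1·π_3 + 0.2·π_4
π_3 = 0.3·π_1 + 0.2·π_2 + 0.3·π_3 + 0.2·π_4
Solving with the normalization constraint gives π = (0.2547, 0.2863, 0.2505, 0.2084).
So the stationary probability of Severe is 0.2863.

0.2863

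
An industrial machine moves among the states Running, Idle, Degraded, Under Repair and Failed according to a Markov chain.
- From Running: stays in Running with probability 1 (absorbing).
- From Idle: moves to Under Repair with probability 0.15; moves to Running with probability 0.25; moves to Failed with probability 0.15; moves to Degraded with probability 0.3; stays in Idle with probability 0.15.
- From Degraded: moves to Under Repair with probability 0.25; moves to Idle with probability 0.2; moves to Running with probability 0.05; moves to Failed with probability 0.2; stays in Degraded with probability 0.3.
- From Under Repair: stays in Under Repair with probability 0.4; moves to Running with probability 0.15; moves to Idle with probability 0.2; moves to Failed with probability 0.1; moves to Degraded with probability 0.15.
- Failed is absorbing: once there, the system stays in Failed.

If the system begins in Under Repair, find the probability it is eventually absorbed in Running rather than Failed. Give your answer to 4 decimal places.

Let h(s) be the probability of absorption at Running starting from transient state s. Then h(Running) = 1 and h(Failed) = 0. By first-step analysis:
h(Idle) = 0.25·1 + 0.15·h(Idle) + 0.3·h(Degraded) + 0.15·h(Under Repair) + 0.15·0
h(Degraded) = 0.05·1 + 0.2·h(Idle) + 0.3·h(Degraded) + 0.25·h(Under Repair) + 0.2·0
h(Under Repair) = 0.15·1 + 0.2·h(Idle) + 0.15·h(Degraded) + 0.4·h(Under Repair) + 0.1·0
Solving: h(Idle) = 0.5339, h(Degraded) = 0.4138, h(Under Repair) = 0.5314.
Starting from Under Repair, the probability is 0.5314.

0.5314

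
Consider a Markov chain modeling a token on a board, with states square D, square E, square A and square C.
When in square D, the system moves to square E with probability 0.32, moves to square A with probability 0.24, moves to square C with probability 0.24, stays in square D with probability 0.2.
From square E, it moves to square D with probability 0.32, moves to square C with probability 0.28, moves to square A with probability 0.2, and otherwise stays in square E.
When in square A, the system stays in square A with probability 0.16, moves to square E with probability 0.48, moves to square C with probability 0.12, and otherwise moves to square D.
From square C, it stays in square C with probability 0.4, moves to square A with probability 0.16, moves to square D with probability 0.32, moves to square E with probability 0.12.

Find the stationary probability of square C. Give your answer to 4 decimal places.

Let the stationary distribution be π with π = πP and π_1 + π_2 + π_3 + π_4 = 1.
π_1 = 0.2·π_1 + 0.32·π_2 + 0.24·π_3 + 0.32·π_4
π_2 = 0.32·π_1 + 0.2·π_2 + 0.48·π_3 + 0.12·π_4
π_3 = 0.24·π_1 + 0.2·π_2 + 0.16·π_3 + 0.16·π_4
Solving with the normalization constraint gives π = (0.2720, 0.2648, 0.1924, 0.2708).
So the stationary probability of square C is 0.2708.

0.2708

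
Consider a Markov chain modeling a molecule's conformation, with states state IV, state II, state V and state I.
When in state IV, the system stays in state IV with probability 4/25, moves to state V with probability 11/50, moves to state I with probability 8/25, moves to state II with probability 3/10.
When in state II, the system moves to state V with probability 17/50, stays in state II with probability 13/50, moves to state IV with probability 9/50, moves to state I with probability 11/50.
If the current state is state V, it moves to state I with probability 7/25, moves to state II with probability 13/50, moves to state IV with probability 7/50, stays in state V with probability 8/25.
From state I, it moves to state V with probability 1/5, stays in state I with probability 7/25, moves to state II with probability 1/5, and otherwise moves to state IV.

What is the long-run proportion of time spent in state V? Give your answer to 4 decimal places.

0.2719

Let the stationary distribution be π with π = πP and π_1 + π_2 + π_3 + π_4 = 1.
π_1 = 0.16·π_1 + 0.18·π_2 + 0.14·π_3 + 0.32·π_4
π_2 = 0.3·π_1 + 0.26·π_2 + 0.26·π_3 + 0.2·π_4
π_3 = 0.22·π_1 + 0.34·π_2 + 0.32·π_3 + 0.2·π_4
Solving with the normalization constraint gives π = (0.2033, 0.2517, 0.2719, 0.2730).
So the stationary probability of state V is 0.2719.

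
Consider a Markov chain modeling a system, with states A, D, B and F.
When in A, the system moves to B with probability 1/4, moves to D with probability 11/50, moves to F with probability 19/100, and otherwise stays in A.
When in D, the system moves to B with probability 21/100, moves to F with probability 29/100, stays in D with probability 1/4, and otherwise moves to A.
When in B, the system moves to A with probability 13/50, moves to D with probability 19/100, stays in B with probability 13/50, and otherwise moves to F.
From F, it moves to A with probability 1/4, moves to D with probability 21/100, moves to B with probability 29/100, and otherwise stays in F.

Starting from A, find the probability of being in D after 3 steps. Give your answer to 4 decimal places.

Propagate the distribution vector 3 steps from A.
After 0 steps: (1.0000, 0.0000, 0.0000, 0.0000)
After 1 step: (0.3400, 0.2200, 0.2500, 0.1900)
After 2 steps: (0.2831, 0.2172, 0.2513, 0.2484)
After 3 steps: (0.2780, 0.2165, 0.2538, 0.2518)
P(in D after 3 steps) = 0.2165

0.2165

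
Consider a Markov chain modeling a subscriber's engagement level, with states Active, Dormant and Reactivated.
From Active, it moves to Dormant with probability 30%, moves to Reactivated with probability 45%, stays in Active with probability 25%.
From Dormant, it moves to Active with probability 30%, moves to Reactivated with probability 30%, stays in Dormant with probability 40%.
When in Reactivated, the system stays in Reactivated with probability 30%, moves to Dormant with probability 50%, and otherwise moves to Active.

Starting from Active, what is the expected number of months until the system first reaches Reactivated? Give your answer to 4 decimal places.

Let t(s) be the expected number of months to first reach Reactivated from state s, with t(Reactivated) = 0. Conditioning on the first month:
t(Active) = 1 + 0.25·t(Active) + 0.3·t(Dormant)
t(Dormant) = 1 + 0.3·t(Active) + 0.4·t(Dormant)
Solving: t(Active) = 2.5000, t(Dormant) = 2.9167.
Expected months from Active to Reactivated: 2.5000.

2.5000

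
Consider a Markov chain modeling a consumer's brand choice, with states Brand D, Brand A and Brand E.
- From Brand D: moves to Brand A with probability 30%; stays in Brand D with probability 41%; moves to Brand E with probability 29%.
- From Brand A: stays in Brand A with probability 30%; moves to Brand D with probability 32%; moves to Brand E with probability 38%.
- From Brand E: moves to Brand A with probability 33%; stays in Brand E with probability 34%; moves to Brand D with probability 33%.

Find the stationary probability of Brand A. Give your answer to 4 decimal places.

Let the stationary distribution be π with π = πP and π_1 + π_2 + π_3 = 1.
π_1 = 0.41·π_1 + 0.32·π_2 + 0.33·π_3
π_2 = 0.3·π_1 + 0.3·π_2 + 0.33·π_3
Solving with the normalization constraint gives π = (0.3553, 0.3100, 0.3346).
So the stationary probability of Brand A is 0.3100.

0.3100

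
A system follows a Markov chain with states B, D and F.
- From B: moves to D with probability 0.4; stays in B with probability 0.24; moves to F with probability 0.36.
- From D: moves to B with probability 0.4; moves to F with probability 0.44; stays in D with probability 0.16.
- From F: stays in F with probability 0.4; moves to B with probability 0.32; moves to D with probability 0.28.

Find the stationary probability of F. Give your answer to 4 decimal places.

Let the stationary distribution be π with π = πP and π_1 + π_2 + π_3 = 1.
π_1 = 0.24·π_1 + 0.4·π_2 + 0.32·π_3
π_2 = 0.4·π_1 + 0.16·π_2 + 0.28·π_3
Solving with the normalization constraint gives π = (0.3173, 0.2840, 0.3987).
So the stationary probability of F is 0.3987.

0.3987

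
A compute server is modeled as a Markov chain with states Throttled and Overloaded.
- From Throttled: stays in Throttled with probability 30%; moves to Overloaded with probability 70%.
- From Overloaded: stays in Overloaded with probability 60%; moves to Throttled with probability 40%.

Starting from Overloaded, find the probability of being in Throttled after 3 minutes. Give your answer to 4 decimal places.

Propagate the distribution vector 3 minutes from Overloaded.
After 0 minutes: (0.0000, 1.0000)
After 1 minute: (0.4000, 0.6000)
After 2 minutes: (0.3600, 0.6400)
After 3 minutes: (0.3640, 0.6360)
P(in Throttled after 3 minutes) = 0.3640

0.3640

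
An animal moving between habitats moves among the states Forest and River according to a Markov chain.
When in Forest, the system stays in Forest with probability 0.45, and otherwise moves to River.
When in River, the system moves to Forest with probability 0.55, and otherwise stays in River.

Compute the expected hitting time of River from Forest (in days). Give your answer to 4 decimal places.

1.8182

Let t(s) be the expected number of days to first reach River from state s, with t(River) = 0. Conditioning on the first day:
t(Forest) = 1 + 0.45·t(Forest)
Solving: t(Forest) = 1.8182.
Expected days from Forest to River: 1.8182.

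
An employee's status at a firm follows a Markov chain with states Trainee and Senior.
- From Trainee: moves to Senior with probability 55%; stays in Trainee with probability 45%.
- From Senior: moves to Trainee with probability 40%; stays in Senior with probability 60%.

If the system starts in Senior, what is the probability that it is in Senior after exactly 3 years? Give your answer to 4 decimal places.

Propagate the distribution vector 3 years from Senior.
After 0 years: (0.0000, 1.0000)
After 1 year: (0.4000, 0.6000)
After 2 years: (0.4200, 0.5800)
After 3 years: (0.4210, 0.5790)
P(in Senior after 3 years) = 0.5790

0.5790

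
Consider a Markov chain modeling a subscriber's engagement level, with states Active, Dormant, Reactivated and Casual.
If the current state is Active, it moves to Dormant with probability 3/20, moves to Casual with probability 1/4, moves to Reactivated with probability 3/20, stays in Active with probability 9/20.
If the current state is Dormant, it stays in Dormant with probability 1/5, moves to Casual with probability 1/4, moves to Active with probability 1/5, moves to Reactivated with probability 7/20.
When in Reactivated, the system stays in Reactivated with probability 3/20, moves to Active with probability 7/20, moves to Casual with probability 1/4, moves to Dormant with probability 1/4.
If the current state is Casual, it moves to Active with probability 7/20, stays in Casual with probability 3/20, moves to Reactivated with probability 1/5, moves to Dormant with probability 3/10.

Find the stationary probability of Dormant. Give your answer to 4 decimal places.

Let the stationary distribution be π with π = πP and π_1 + π_2 + π_3 + π_4 = 1.
π_1 = 0.45·π_1 + 0.2·π_2 + 0.35·π_3 + 0.35·π_4
π_2 = 0.15·π_1 + 0.2·π_2 + 0.25·π_3 + 0.3·π_4
π_3 = 0.15·π_1 + 0.35·π_2 + 0.15·π_3 + 0.2·π_4
Solving with the normalization constraint gives π = (0.3530, 0.2153, 0.2044, 0.2273).
So the stationary probability of Dormant is 0.2153.

0.2153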